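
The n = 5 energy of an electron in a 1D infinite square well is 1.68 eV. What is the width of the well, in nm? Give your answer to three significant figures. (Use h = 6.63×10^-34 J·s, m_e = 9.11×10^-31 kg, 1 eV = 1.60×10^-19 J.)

From E_n = n²h²/(8m_eL²), L = n·h/√(8m_eE_n).
E_5 = 1.68 eV = 2.688×10^-19 J, so L = 5·6.63×10^-34/√(8·9.11×10^-31·2.688×10^-19) = 2.37×10^-9 m = 2.37 nm.

L = 2.37 nm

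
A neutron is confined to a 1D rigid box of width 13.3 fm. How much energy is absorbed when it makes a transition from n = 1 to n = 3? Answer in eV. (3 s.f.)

|ΔE| = 9.25×10^6 eV

E_1 = h²/(8m_nL²) = 1.852×10^-13 J.
|ΔE| = |1² − 3²|·E_1 = 8·1.852×10^-13 J = 1.482×10^-12 J = 9.25×10^6 eV.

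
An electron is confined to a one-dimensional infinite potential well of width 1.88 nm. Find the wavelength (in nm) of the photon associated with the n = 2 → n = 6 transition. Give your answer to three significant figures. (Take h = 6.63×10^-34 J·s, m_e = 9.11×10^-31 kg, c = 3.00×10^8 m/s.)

E_1 = h²/(8m_eL²) = 1.706×10^-20 J, so ΔE = (6² − 2²)E_1 = 5.459×10^-19 J.
λ = hc/ΔE = (6.63×10^-34·3.00×10^8)/5.459×10^-19 = 3.64×10^-7 m = 364 nm.

λ = 364 nm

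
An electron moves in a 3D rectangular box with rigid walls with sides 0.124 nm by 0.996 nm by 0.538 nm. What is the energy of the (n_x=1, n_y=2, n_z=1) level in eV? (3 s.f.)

E = 27.3 eV

For a 3D rectangular well E = (h²/8m_e)·Σ n_i²/L_i² = (6.626×10^-34)²/(8·9.109×10^-31) · [1²/(0.124 nm)² + 2²/(0.996 nm)² + 1²/(0.538 nm)²].
Evaluating gives E = 4.369×10^-18 J = 27.3 eV.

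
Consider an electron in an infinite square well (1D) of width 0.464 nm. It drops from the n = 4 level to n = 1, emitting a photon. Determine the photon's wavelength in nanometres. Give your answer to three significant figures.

E_1 = h²/(8m_eL²) = 2.798×10^-19 J, so ΔE = (4² − 1²)E_1 = 4.197×10^-18 J.
λ = hc/ΔE = (6.626×10^-34·2.998×10^8)/4.197×10^-18 = 4.73×10^-8 m = 47.3 nm.

λ = 47.3 nm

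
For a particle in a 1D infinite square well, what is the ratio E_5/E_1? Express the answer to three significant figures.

E_n ∝ n², so E_5/E_1 = 5²/1² = 25/1 = 25.0.

25.0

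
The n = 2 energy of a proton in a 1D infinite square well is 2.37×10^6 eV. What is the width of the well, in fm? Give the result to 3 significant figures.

From E_n = n²h²/(8m_pL²), L = n·h/√(8m_pE_n).
E_2 = 2.37×10^6 eV = 3.797×10^-13 J, so L = 2·6.626×10^-34/√(8·1.673×10^-27·3.797×10^-13) = 1.86×10^-14 m = 18.6 fm.

L = 18.6 fm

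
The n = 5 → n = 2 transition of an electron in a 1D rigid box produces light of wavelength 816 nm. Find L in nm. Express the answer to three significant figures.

The photon carries ΔE = hc/λ = 6.626×10^-34·2.998×10^8/8.16×10^-7 m = 2.434×10^-19 J.
Since ΔE = (5² − 2²)E_1, E_1 = 1.159×10^-20 J, and L = h/√(8m_eE_1) = 2.28×10^-9 m = 2.28 nm.

L = 2.28 nm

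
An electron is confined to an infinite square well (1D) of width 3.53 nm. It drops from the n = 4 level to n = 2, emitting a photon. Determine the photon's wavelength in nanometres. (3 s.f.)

E_1 = h²/(8m_eL²) = 4.835×10^-21 J, so ΔE = (4² − 2²)E_1 = 5.802×10^-20 J.
λ = hc/ΔE = (6.626×10^-34·2.998×10^8)/5.802×10^-20 = 3.42×10^-6 m = 3.42×10^3 nm.

λ = 3.42×10^3 nm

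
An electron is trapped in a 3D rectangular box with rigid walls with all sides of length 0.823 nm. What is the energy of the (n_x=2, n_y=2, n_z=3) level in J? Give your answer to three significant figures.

For a 3D rectangular well E = (h²/8m_e)·Σ n_i²/L_i² = (6.626×10^-34)²/(8·9.109×10^-31) · [2²/(0.823 nm)² + 2²/(0.823 nm)² + 3²/(0.823 nm)²].
Evaluating gives E = 1.51×10^-18 J.

E = 1.51×10^-18 J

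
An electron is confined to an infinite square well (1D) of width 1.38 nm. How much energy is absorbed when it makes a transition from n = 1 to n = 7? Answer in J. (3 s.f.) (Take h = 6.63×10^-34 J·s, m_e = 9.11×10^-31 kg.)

E_1 = h²/(8m_eL²) = 3.167×10^-20 J.
|ΔE| = |1² − 7²|·E_1 = 48·3.167×10^-20 J = 1.52×10^-18 J.

|ΔE| = 1.52×10^-18 J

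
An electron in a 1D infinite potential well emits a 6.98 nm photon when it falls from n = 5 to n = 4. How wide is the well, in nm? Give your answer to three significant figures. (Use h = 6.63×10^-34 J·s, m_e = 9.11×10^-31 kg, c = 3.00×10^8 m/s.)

The photon carries ΔE = hc/λ = 6.63×10^-34·3.00×10^8/6.98×10^-9 m = 2.850×10^-17 J.
Since ΔE = (5² − 4²)E_1, E_1 = 3.167×10^-18 J, and L = h/√(8m_eE_1) = 1.38×10^-10 m = 0.138 nm.

L = 0.138 nm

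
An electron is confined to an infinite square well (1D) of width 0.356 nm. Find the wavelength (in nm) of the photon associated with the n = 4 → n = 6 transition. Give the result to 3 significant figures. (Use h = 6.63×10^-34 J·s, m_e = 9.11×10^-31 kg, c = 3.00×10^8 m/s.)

λ = 20.9 nm

E_1 = h²/(8m_eL²) = 4.759×10^-19 J, so ΔE = (6² − 4²)E_1 = 9.518×10^-18 J.
λ = hc/ΔE = (6.63×10^-34·3.00×10^8)/9.518×10^-18 = 2.09×10^-8 m = 20.9 nm.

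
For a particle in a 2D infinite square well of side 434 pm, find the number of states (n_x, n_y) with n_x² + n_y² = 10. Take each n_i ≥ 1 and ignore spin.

The level has n_x² + n_y² = 10. The ordered positive-integer solutions are (1, 3), (3, 1).
That gives 2 states.

degeneracy = 2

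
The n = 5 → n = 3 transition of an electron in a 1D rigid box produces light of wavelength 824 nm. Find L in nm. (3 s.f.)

L = 2.00 nm

The photon carries ΔE = hc/λ = 6.626×10^-34·2.998×10^8/8.24×10^-7 m = 2.411×10^-19 J.
Since ΔE = (5² − 3²)E_1, E_1 = 1.507×10^-20 J, and L = h/√(8m_eE_1) = 2.00×10^-9 m = 2.00 nm.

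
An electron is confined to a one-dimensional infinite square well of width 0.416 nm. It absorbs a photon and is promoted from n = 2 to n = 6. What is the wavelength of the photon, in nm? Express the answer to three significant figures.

λ = 17.8 nm

E_1 = h²/(8m_eL²) = 3.481×10^-19 J, so ΔE = (6² − 2²)E_1 = 1.114×10^-17 J.
λ = hc/ΔE = (6.626×10^-34·2.998×10^8)/1.114×10^-17 = 1.78×10^-8 m = 17.8 nm.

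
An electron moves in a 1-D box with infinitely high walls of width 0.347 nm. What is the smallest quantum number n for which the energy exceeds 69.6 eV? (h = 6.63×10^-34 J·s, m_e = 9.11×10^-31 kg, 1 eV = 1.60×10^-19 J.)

E_1 = h²/(8m_eL²) = 5.009×10^-19 J = 3.131 eV.
Need n² > 69.6/3.131 = 22.23, i.e. n > 4.715.
The smallest integer satisfying this is n = 5.

n = 5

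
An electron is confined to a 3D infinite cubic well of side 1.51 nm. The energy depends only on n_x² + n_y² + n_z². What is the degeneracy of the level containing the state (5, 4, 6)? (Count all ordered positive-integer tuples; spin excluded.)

The level has n_x² + n_y² + n_z² = 77. The ordered positive-integer solutions are (2, 3, 8), (2, 8, 3), (3, 2, 8), (3, 8, 2), (4, 5, 6), (4, 6, 5), (5, 4, 6), (5, 6, 4), (6, 4, 5), (6, 5, 4), (8, 2, 3), (8, 3, 2).
That gives 12 states.

degeneracy = 12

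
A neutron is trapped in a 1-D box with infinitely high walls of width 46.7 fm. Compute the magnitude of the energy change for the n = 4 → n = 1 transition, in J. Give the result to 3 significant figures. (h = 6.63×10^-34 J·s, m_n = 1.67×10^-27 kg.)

|ΔE| = 2.26×10^-13 J

E_1 = h²/(8m_nL²) = 1.509×10^-14 J.
|ΔE| = |4² − 1²|·E_1 = 15·1.509×10^-14 J = 2.26×10^-13 J.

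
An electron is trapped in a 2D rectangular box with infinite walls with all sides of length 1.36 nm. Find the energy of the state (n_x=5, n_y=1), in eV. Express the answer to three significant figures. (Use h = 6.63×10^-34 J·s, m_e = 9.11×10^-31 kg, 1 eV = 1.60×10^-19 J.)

For a 2D rectangular well E = (h²/8m_e)·Σ n_i²/L_i² = (6.63×10^-34)²/(8·9.11×10^-31) · [5²/(1.36 nm)² + 1²/(1.36 nm)²].
Evaluating gives E = 8.478×10^-19 J = 5.30 eV.

E = 5.30 eV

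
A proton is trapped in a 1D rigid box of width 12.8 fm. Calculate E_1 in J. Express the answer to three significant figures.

E_1 = 2.00×10^-13 J

For an infinite well E_n = n²h²/(8m_pL²), so E_1 = h²/(8m_pL²) = (6.626×10^-34)²/(8·1.673×10^-27·(1.28×10^-14 m)²) = 2.002×10^-13 J.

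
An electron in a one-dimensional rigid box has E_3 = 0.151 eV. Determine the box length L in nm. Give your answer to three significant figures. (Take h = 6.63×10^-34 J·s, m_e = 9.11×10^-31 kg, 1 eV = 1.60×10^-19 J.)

L = 4.74 nm

From E_n = n²h²/(8m_eL²), L = n·h/√(8m_eE_n).
E_3 = 0.151 eV = 2.416×10^-20 J, so L = 3·6.63×10^-34/√(8·9.11×10^-31·2.416×10^-20) = 4.74×10^-9 m = 4.74 nm.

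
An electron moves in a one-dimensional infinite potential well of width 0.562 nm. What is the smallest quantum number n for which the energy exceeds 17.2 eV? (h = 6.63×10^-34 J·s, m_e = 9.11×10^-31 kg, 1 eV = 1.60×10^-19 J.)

n = 4

E_1 = h²/(8m_eL²) = 1.910×10^-19 J = 1.194 eV.
Need n² > 17.2/1.194 = 14.41, i.e. n > 3.796.
The smallest integer satisfying this is n = 4.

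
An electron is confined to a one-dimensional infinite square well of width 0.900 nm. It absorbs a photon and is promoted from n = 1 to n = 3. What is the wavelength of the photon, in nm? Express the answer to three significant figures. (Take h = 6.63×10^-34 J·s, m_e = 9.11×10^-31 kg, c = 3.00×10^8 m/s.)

λ = 334 nm

E_1 = h²/(8m_eL²) = 7.446×10^-20 J, so ΔE = (3² − 1²)E_1 = 5.957×10^-19 J.
λ = hc/ΔE = (6.63×10^-34·3.00×10^8)/5.957×10^-19 = 3.34×10^-7 m = 334 nm.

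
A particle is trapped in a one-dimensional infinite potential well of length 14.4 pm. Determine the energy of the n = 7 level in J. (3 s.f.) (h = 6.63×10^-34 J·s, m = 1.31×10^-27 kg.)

For an infinite well E_n = n²h²/(8mL²), so E_1 = h²/(8mL²) = (6.63×10^-34)²/(8·1.31×10^-27·(1.44×10^-11 m)²) = 2.023×10^-19 J.
Then E_7 = 7²·E_1 = 49·2.023×10^-19 J = 9.91×10^-18 J.

E_7 = 9.91×10^-18 J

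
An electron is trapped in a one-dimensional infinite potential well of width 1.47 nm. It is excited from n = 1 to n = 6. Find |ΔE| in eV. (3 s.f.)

E_1 = h²/(8m_eL²) = 2.788×10^-20 J.
|ΔE| = |1² − 6²|·E_1 = 35·2.788×10^-20 J = 9.758×10^-19 J = 6.09 eV.

|ΔE| = 6.09 eV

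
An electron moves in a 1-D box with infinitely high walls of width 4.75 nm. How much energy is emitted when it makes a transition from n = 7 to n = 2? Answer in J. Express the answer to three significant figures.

E_1 = h²/(8m_eL²) = 2.670×10^-21 J.
|ΔE| = |7² − 2²|·E_1 = 45·2.670×10^-21 J = 1.20×10^-19 J.

|ΔE| = 1.20×10^-19 J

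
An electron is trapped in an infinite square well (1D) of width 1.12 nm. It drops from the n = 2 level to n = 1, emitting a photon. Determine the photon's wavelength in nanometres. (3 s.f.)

E_1 = h²/(8m_eL²) = 4.803×10^-20 J, so ΔE = (2² − 1²)E_1 = 1.441×10^-19 J.
λ = hc/ΔE = (6.626×10^-34·2.998×10^8)/1.441×10^-19 = 1.38×10^-6 m = 1.38×10^3 nm.

λ = 1.38×10^3 nm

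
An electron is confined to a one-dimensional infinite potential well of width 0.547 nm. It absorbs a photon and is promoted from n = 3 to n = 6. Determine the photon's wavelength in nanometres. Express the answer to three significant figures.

E_1 = h²/(8m_eL²) = 2.014×10^-19 J, so ΔE = (6² − 3²)E_1 = 5.438×10^-18 J.
λ = hc/ΔE = (6.626×10^-34·2.998×10^8)/5.438×10^-18 = 3.65×10^-8 m = 36.5 nm.

λ = 36.5 nm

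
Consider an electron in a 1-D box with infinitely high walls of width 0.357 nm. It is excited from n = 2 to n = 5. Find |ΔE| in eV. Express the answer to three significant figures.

|ΔE| = 62.0 eV

E_1 = h²/(8m_eL²) = 4.727×10^-19 J.
|ΔE| = |2² − 5²|·E_1 = 21·4.727×10^-19 J = 9.927×10^-18 J = 62.0 eV.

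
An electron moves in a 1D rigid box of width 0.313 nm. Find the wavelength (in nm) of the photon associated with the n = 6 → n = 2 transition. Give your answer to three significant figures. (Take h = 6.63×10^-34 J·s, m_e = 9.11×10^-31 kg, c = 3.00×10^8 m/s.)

E_1 = h²/(8m_eL²) = 6.156×10^-19 J, so ΔE = (6² − 2²)E_1 = 1.970×10^-17 J.
λ = hc/ΔE = (6.63×10^-34·3.00×10^8)/1.970×10^-17 = 1.01×10^-8 m = 10.1 nm.

λ = 10.1 nm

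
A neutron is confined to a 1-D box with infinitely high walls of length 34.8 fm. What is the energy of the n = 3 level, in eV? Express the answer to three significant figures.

E_3 = 1.52×10^6 eV

For an infinite well E_n = n²h²/(8m_nL²), so E_1 = h²/(8m_nL²) = (6.626×10^-34)²/(8·1.675×10^-27·(3.48×10^-14 m)²) = 2.705×10^-14 J.
Then E_3 = 3²·E_1 = 9·2.705×10^-14 J = 2.434×10^-13 J.
Converting, E_3 = 2.434×10^-13 J / (1.602×10^-19 J/eV) = 1.52×10^6 eV.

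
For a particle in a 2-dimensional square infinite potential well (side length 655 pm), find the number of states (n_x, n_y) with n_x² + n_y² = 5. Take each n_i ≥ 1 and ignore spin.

The level has n_x² + n_y² = 5. The ordered positive-integer solutions are (1, 2), (2, 1).
That gives 2 states.

degeneracy = 2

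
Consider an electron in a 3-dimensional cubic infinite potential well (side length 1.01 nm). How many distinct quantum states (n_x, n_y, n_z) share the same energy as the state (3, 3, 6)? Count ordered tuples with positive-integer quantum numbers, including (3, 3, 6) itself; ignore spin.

The level has n_x² + n_y² + n_z² = 54. The ordered positive-integer solutions are (1, 2, 7), (1, 7, 2), (2, 1, 7), (2, 5, 5), (2, 7, 1), (3, 3, 6), (3, 6, 3), (5, 2, 5), (5, 5, 2), (6, 3, 3), (7, 1, 2), (7, 2, 1).
That gives 12 states.

degeneracy = 12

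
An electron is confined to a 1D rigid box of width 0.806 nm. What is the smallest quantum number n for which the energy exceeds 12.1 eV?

E_1 = h²/(8m_eL²) = 9.274×10^-20 J = 0.5789 eV.
Need n² > 12.1/0.5789 = 20.90, i.e. n > 4.572.
The smallest integer satisfying this is n = 5.

n = 5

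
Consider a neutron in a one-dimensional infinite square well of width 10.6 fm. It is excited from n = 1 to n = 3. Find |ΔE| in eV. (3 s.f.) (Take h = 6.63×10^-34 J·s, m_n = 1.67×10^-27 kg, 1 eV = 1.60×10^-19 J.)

E_1 = h²/(8m_nL²) = 2.928×10^-13 J.
|ΔE| = |1² − 3²|·E_1 = 8·2.928×10^-13 J = 2.342×10^-12 J = 1.46×10^7 eV.

|ΔE| = 1.46×10^7 eV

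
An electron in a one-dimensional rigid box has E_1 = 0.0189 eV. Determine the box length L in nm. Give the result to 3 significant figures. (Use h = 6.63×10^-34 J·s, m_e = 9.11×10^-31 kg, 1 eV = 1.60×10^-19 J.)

From E_n = n²h²/(8m_eL²), L = n·h/√(8m_eE_n).
E_1 = 0.0189 eV = 3.024×10^-21 J, so L = 1·6.63×10^-34/√(8·9.11×10^-31·3.024×10^-21) = 4.47×10^-9 m = 4.47 nm.

L = 4.47 nm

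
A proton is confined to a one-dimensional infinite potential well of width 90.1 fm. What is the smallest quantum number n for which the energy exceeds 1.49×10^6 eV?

n = 8

E_1 = h²/(8m_pL²) = 4.041×10^-15 J = 2.522×10^4 eV.
Need n² > 1.49×10^6/2.522×10^4 = 59.08, i.e. n > 7.686.
The smallest integer satisfying this is n = 8.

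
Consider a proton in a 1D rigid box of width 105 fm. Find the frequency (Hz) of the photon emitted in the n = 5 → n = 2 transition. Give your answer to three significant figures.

f = 9.43×10^19 Hz

E_1 = h²/(8m_pL²) = 2.975×10^-15 J and ΔE = (5² − 2²)E_1 = 6.248×10^-14 J.
f = ΔE/h = 6.248×10^-14/6.626×10^-34 = 9.43×10^19 Hz.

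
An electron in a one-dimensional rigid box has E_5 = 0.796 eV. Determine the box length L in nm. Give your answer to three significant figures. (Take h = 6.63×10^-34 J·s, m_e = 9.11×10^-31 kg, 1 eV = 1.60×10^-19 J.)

L = 3.44 nm

From E_n = n²h²/(8m_eL²), L = n·h/√(8m_eE_n).
E_5 = 0.796 eV = 1.274×10^-19 J, so L = 5·6.63×10^-34/√(8·9.11×10^-31·1.274×10^-19) = 3.44×10^-9 m = 3.44 nm.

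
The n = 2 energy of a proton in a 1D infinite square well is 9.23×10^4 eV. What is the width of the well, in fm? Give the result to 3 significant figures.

From E_n = n²h²/(8m_pL²), L = n·h/√(8m_pE_n).
E_2 = 9.23×10^4 eV = 1.479×10^-14 J, so L = 2·6.626×10^-34/√(8·1.673×10^-27·1.479×10^-14) = 9.42×10^-14 m = 94.2 fm.

L = 94.2 fm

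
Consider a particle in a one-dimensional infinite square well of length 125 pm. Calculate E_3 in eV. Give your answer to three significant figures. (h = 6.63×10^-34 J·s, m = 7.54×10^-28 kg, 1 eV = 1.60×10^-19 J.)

E_3 = 0.262 eV

For an infinite well E_n = n²h²/(8mL²), so E_1 = h²/(8mL²) = (6.63×10^-34)²/(8·7.54×10^-28·(1.25×10^-10 m)²) = 4.664×10^-21 J.
Then E_3 = 3²·E_1 = 9·4.664×10^-21 J = 4.198×10^-20 J.
Converting, E_3 = 4.198×10^-20 J / (1.60×10^-19 J/eV) = 0.262 eV.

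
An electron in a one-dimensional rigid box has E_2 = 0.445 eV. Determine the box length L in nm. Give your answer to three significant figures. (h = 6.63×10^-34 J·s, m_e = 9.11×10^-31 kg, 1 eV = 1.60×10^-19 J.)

From E_n = n²h²/(8m_eL²), L = n·h/√(8m_eE_n).
E_2 = 0.445 eV = 7.120×10^-20 J, so L = 2·6.63×10^-34/√(8·9.11×10^-31·7.120×10^-20) = 1.84×10^-9 m = 1.84 nm.

L = 1.84 nm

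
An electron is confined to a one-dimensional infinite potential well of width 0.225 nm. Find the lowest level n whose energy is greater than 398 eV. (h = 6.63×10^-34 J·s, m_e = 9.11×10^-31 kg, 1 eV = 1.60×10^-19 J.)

E_1 = h²/(8m_eL²) = 1.191×10^-18 J = 7.444 eV.
Need n² > 398/7.444 = 53.47, i.e. n > 7.312.
The smallest integer satisfying this is n = 8.

n = 8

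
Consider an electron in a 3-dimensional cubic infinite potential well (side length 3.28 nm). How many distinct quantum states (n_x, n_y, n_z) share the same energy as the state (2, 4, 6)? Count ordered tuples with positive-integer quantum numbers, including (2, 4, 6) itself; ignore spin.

degeneracy = 6

The level has n_x² + n_y² + n_z² = 56. The ordered positive-integer solutions are (2, 4, 6), (2, 6, 4), (4, 2, 6), (4, 6, 2), (6, 2, 4), (6, 4, 2).
That gives 6 states.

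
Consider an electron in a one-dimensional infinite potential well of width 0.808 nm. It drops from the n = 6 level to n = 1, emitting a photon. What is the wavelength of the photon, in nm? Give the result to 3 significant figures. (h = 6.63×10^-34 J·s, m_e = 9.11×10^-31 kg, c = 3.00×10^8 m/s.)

E_1 = h²/(8m_eL²) = 9.238×10^-20 J, so ΔE = (6² − 1²)E_1 = 3.233×10^-18 J.
λ = hc/ΔE = (6.63×10^-34·3.00×10^8)/3.233×10^-18 = 6.15×10^-8 m = 61.5 nm.

λ = 61.5 nm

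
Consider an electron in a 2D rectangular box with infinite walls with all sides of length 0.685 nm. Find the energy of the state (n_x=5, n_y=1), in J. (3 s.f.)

E = 3.34×10^-18 J

For a 2D rectangular well E = (h²/8m_e)·Σ n_i²/L_i² = (6.626×10^-34)²/(8·9.109×10^-31) · [5²/(0.685 nm)² + 1²/(0.685 nm)²].
Evaluating gives E = 3.34×10^-18 J.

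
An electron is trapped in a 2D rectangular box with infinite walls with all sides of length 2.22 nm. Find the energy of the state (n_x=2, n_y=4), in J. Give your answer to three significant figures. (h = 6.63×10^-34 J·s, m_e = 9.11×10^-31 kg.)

For a 2D rectangular well E = (h²/8m_e)·Σ n_i²/L_i² = (6.63×10^-34)²/(8·9.11×10^-31) · [2²/(2.22 nm)² + 4²/(2.22 nm)²].
Evaluating gives E = 2.45×10^-19 J.

E = 2.45×10^-19 J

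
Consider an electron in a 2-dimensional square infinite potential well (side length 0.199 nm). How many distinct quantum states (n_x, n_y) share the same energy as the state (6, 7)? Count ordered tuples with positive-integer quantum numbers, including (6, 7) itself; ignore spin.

degeneracy = 4

The level has n_x² + n_y² = 85. The ordered positive-integer solutions are (2, 9), (6, 7), (7, 6), (9, 2).
That gives 4 states.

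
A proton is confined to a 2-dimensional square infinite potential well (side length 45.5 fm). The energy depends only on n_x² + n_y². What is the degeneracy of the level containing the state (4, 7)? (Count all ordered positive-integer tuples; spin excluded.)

The level has n_x² + n_y² = 65. The ordered positive-integer solutions are (1, 8), (4, 7), (7, 4), (8, 1).
That gives 4 states.

degeneracy = 4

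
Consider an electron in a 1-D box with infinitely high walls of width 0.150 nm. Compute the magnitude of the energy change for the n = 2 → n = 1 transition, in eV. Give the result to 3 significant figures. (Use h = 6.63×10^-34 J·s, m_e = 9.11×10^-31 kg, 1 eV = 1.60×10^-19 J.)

|ΔE| = 50.3 eV

E_1 = h²/(8m_eL²) = 2.681×10^-18 J.
|ΔE| = |2² − 1²|·E_1 = 3·2.681×10^-18 J = 8.043×10^-18 J = 50.3 eV.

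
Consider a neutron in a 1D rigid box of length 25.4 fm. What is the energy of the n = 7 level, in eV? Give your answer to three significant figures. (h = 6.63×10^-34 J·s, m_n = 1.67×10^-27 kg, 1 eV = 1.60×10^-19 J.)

E_7 = 1.56×10^7 eV

For an infinite well E_n = n²h²/(8m_nL²), so E_1 = h²/(8m_nL²) = (6.63×10^-34)²/(8·1.67×10^-27·(2.54×10^-14 m)²) = 5.100×10^-14 J.
Then E_7 = 7²·E_1 = 49·5.100×10^-14 J = 2.499×10^-12 J.
Converting, E_7 = 2.499×10^-12 J / (1.60×10^-19 J/eV) = 1.56×10^7 eV.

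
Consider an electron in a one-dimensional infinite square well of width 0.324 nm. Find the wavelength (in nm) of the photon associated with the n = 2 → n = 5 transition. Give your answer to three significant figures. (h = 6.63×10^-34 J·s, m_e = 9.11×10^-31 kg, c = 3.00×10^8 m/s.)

E_1 = h²/(8m_eL²) = 5.746×10^-19 J, so ΔE = (5² − 2²)E_1 = 1.207×10^-17 J.
λ = hc/ΔE = (6.63×10^-34·3.00×10^8)/1.207×10^-17 = 1.65×10^-8 m = 16.5 nm.

λ = 16.5 nm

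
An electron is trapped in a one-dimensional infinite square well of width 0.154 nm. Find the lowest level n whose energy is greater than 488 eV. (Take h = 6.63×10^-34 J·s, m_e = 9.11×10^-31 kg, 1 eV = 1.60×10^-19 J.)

n = 6

E_1 = h²/(8m_eL²) = 2.543×10^-18 J = 15.89 eV.
Need n² > 488/15.89 = 30.71, i.e. n > 5.542.
The smallest integer satisfying this is n = 6.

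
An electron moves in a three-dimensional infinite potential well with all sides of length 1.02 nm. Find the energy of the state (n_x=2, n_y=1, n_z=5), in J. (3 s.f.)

E = 1.74×10^-18 J

For a 3D rectangular well E = (h²/8m_e)·Σ n_i²/L_i² = (6.626×10^-34)²/(8·9.109×10^-31) · [2²/(1.02 nm)² + 1²/(1.02 nm)² + 5²/(1.02 nm)²].
Evaluating gives E = 1.74×10^-18 J.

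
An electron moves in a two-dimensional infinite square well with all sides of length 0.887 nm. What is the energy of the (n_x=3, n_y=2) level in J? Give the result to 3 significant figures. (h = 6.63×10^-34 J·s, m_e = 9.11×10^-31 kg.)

For a 2D rectangular well E = (h²/8m_e)·Σ n_i²/L_i² = (6.63×10^-34)²/(8·9.11×10^-31) · [3²/(0.887 nm)² + 2²/(0.887 nm)²].
Evaluating gives E = 9.97×10^-19 J.

E = 9.97×10^-19 J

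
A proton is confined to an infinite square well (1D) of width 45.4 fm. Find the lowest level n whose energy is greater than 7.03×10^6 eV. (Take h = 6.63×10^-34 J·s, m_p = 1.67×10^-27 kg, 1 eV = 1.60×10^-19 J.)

n = 9

E_1 = h²/(8m_pL²) = 1.596×10^-14 J = 9.975×10^4 eV.
Need n² > 7.03×10^6/9.975×10^4 = 70.48, i.e. n > 8.395.
The smallest integer satisfying this is n = 9.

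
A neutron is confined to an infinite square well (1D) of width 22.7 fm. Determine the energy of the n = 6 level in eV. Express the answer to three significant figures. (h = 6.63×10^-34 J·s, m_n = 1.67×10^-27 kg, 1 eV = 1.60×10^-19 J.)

For an infinite well E_n = n²h²/(8m_nL²), so E_1 = h²/(8m_nL²) = (6.63×10^-34)²/(8·1.67×10^-27·(2.27×10^-14 m)²) = 6.385×10^-14 J.
Then E_6 = 6²·E_1 = 36·6.385×10^-14 J = 2.299×10^-12 J.
Converting, E_6 = 2.299×10^-12 J / (1.60×10^-19 J/eV) = 1.44×10^7 eV.

E_6 = 1.44×10^7 eV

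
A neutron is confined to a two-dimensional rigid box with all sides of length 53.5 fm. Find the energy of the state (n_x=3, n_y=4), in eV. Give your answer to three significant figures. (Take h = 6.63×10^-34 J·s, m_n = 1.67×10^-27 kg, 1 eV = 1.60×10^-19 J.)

E = 1.80×10^6 eV

For a 2D rectangular well E = (h²/8m_n)·Σ n_i²/L_i² = (6.63×10^-34)²/(8·1.67×10^-27) · [3²/(53.5 fm)² + 4²/(53.5 fm)²].
Evaluating gives E = 2.874×10^-13 J = 1.80×10^6 eV.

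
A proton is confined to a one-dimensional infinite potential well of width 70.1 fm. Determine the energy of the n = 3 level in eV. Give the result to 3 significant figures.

For an infinite well E_n = n²h²/(8m_pL²), so E_1 = h²/(8m_pL²) = (6.626×10^-34)²/(8·1.673×10^-27·(7.01×10^-14 m)²) = 6.675×10^-15 J.
Then E_3 = 3²·E_1 = 9·6.675×10^-15 J = 6.007×10^-14 J.
Converting, E_3 = 6.007×10^-14 J / (1.602×10^-19 J/eV) = 3.75×10^5 eV.

E_3 = 3.75×10^5 eV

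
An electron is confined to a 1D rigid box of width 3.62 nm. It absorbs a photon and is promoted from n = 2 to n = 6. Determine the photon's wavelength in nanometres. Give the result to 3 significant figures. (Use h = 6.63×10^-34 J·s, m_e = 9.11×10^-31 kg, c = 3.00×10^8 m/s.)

λ = 1.35×10^3 nm

E_1 = h²/(8m_eL²) = 4.603×10^-21 J, so ΔE = (6² − 2²)E_1 = 1.473×10^-19 J.
λ = hc/ΔE = (6.63×10^-34·3.00×10^8)/1.473×10^-19 = 1.35×10^-6 m = 1.35×10^3 nm.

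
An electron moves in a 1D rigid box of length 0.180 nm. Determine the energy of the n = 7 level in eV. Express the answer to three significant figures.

For an infinite well E_n = n²h²/(8m_eL²), so E_1 = h²/(8m_eL²) = (6.626×10^-34)²/(8·9.109×10^-31·(1.80×10^-10 m)²) = 1.860×10^-18 J.
Then E_7 = 7²·E_1 = 49·1.860×10^-18 J = 9.114×10^-17 J.
Converting, E_7 = 9.114×10^-17 J / (1.602×10^-19 J/eV) = 569 eV.

E_7 = 569 eV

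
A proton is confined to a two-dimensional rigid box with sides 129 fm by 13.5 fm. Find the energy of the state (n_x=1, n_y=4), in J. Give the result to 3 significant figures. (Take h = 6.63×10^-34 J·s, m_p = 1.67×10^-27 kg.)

E = 2.89×10^-12 J

For a 2D rectangular well E = (h²/8m_p)·Σ n_i²/L_i² = (6.63×10^-34)²/(8·1.67×10^-27) · [1²/(129 fm)² + 4²/(13.5 fm)²].
Evaluating gives E = 2.89×10^-12 J.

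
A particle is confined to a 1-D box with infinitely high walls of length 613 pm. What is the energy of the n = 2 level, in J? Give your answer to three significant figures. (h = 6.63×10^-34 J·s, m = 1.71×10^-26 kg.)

For an infinite well E_n = n²h²/(8mL²), so E_1 = h²/(8mL²) = (6.63×10^-34)²/(8·1.71×10^-26·(6.13×10^-10 m)²) = 8.551×10^-24 J.
Then E_2 = 2²·E_1 = 4·8.551×10^-24 J = 3.42×10^-23 J.

E_2 = 3.42×10^-23 J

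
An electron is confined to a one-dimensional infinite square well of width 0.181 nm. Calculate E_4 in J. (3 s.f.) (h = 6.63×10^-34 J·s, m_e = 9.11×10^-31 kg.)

For an infinite well E_n = n²h²/(8m_eL²), so E_1 = h²/(8m_eL²) = (6.63×10^-34)²/(8·9.11×10^-31·(1.81×10^-10 m)²) = 1.841×10^-18 J.
Then E_4 = 4²·E_1 = 16·1.841×10^-18 J = 2.95×10^-17 J.

E_4 = 2.95×10^-17 J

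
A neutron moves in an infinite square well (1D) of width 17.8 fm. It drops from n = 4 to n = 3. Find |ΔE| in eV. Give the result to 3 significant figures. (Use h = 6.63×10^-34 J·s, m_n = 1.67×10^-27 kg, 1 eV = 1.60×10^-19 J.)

|ΔE| = 4.54×10^6 eV

E_1 = h²/(8m_nL²) = 1.038×10^-13 J.
|ΔE| = |4² − 3²|·E_1 = 7·1.038×10^-13 J = 7.266×10^-13 J = 4.54×10^6 eV.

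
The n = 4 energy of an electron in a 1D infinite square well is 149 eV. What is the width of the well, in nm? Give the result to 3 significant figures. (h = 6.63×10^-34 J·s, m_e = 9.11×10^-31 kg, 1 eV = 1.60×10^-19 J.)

From E_n = n²h²/(8m_eL²), L = n·h/√(8m_eE_n).
E_4 = 149 eV = 2.384×10^-17 J, so L = 4·6.63×10^-34/√(8·9.11×10^-31·2.384×10^-17) = 2.01×10^-10 m = 0.201 nm.

L = 0.201 nm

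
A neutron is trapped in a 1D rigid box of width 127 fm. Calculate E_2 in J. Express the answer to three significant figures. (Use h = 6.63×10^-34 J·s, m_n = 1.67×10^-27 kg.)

For an infinite well E_n = n²h²/(8m_nL²), so E_1 = h²/(8m_nL²) = (6.63×10^-34)²/(8·1.67×10^-27·(1.27×10^-13 m)²) = 2.040×10^-15 J.
Then E_2 = 2²·E_1 = 4·2.040×10^-15 J = 8.16×10^-15 J.

E_2 = 8.16×10^-15 J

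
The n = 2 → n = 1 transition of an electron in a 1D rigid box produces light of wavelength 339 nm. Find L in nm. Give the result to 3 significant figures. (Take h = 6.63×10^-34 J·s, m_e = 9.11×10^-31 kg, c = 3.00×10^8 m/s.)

L = 0.555 nm

The photon carries ΔE = hc/λ = 6.63×10^-34·3.00×10^8/3.39×10^-7 m = 5.867×10^-19 J.
Since ΔE = (2² − 1²)E_1, E_1 = 1.956×10^-19 J, and L = h/√(8m_eE_1) = 5.55×10^-10 m = 0.555 nm.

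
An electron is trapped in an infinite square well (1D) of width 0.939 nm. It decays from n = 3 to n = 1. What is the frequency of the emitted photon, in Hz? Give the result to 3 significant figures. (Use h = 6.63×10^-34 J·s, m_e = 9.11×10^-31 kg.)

E_1 = h²/(8m_eL²) = 6.840×10^-20 J and ΔE = (3² − 1²)E_1 = 5.472×10^-19 J.
f = ΔE/h = 5.472×10^-19/6.63×10^-34 = 8.25×10^14 Hz.

f = 8.25×10^14 Hz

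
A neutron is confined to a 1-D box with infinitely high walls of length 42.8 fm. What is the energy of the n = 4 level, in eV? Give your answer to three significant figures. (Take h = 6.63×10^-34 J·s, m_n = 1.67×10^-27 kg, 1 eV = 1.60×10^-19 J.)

E_4 = 1.80×10^6 eV

For an infinite well E_n = n²h²/(8m_nL²), so E_1 = h²/(8m_nL²) = (6.63×10^-34)²/(8·1.67×10^-27·(4.28×10^-14 m)²) = 1.796×10^-14 J.
Then E_4 = 4²·E_1 = 16·1.796×10^-14 J = 2.874×10^-13 J.
Converting, E_4 = 2.874×10^-13 J / (1.60×10^-19 J/eV) = 1.80×10^6 eV.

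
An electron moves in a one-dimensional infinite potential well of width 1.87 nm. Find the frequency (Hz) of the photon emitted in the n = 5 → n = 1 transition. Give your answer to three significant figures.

E_1 = h²/(8m_eL²) = 1.723×10^-20 J and ΔE = (5² − 1²)E_1 = 4.135×10^-19 J.
f = ΔE/h = 4.135×10^-19/6.626×10^-34 = 6.24×10^14 Hz.

f = 6.24×10^14 Hz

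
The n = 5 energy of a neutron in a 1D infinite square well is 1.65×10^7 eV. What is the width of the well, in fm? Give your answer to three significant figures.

From E_n = n²h²/(8m_nL²), L = n·h/√(8m_nE_n).
E_5 = 1.65×10^7 eV = 2.643×10^-12 J, so L = 5·6.626×10^-34/√(8·1.675×10^-27·2.643×10^-12) = 1.76×10^-14 m = 17.6 fm.

L = 17.6 fm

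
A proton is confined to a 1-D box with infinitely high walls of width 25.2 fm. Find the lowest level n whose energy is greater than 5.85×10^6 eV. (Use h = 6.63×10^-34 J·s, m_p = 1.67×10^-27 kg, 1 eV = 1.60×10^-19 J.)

E_1 = h²/(8m_pL²) = 5.181×10^-14 J = 3.238×10^5 eV.
Need n² > 5.85×10^6/3.238×10^5 = 18.07, i.e. n > 4.251.
The smallest integer satisfying this is n = 5.

n = 5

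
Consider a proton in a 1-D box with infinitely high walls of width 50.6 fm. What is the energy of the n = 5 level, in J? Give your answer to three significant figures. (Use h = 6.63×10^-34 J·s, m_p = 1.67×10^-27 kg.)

E_5 = 3.21×10^-13 J

For an infinite well E_n = n²h²/(8m_pL²), so E_1 = h²/(8m_pL²) = (6.63×10^-34)²/(8·1.67×10^-27·(5.06×10^-14 m)²) = 1.285×10^-14 J.
Then E_5 = 5²·E_1 = 25·1.285×10^-14 J = 3.21×10^-13 J.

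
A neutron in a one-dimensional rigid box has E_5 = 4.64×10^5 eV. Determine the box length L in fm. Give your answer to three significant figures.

From E_n = n²h²/(8m_nL²), L = n·h/√(8m_nE_n).
E_5 = 4.64×10^5 eV = 7.433×10^-14 J, so L = 5·6.626×10^-34/√(8·1.675×10^-27·7.433×10^-14) = 1.05×10^-13 m = 105 fm.

L = 105 fm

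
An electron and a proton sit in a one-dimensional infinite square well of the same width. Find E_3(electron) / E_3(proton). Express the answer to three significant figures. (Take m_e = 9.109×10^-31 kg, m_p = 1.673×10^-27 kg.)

E_n ∝ 1/m at fixed n and L, so the ratio is m_p/m_e = 1.673×10^-27/9.109×10^-31 = 1.84×10^3.

1.84×10^3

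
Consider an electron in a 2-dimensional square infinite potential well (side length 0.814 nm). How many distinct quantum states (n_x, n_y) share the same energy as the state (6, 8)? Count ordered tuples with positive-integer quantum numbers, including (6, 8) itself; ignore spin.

The level has n_x² + n_y² = 100. The ordered positive-integer solutions are (6, 8), (8, 6).
That gives 2 states.

degeneracy = 2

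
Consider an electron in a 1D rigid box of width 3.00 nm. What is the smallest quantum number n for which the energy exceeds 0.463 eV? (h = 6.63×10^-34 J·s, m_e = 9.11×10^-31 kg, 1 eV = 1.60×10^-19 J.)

n = 4

E_1 = h²/(8m_eL²) = 6.702×10^-21 J = 0.04189 eV.
Need n² > 0.463/0.04189 = 11.05, i.e. n > 3.324.
The smallest integer satisfying this is n = 4.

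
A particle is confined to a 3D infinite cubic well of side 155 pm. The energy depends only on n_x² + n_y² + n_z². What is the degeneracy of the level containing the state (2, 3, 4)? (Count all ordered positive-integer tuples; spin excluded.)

The level has n_x² + n_y² + n_z² = 29. The ordered positive-integer solutions are (2, 3, 4), (2, 4, 3), (3, 2, 4), (3, 4, 2), (4, 2, 3), (4, 3, 2).
That gives 6 states.

degeneracy = 6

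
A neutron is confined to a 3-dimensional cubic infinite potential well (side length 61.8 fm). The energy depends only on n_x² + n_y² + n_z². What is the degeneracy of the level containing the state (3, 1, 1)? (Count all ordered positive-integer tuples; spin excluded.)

The level has n_x² + n_y² + n_z² = 11. The ordered positive-integer solutions are (1, 1, 3), (1, 3, 1), (3, 1, 1).
That gives 3 states.

degeneracy = 3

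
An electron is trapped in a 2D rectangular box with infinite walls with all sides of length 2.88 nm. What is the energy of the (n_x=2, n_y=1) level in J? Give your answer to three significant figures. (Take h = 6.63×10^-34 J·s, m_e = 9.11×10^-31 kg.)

E = 3.64×10^-20 J

For a 2D rectangular well E = (h²/8m_e)·Σ n_i²/L_i² = (6.63×10^-34)²/(8·9.11×10^-31) · [2²/(2.88 nm)² + 1²/(2.88 nm)²].
Evaluating gives E = 3.64×10^-20 J.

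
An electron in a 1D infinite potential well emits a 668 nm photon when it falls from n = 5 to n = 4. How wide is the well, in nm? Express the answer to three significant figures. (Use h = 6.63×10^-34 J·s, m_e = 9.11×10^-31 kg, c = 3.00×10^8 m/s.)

The photon carries ΔE = hc/λ = 6.63×10^-34·3.00×10^8/6.68×10^-7 m = 2.978×10^-19 J.
Since ΔE = (5² − 4²)E_1, E_1 = 3.309×10^-20 J, and L = h/√(8m_eE_1) = 1.35×10^-9 m = 1.35 nm.

L = 1.35 nm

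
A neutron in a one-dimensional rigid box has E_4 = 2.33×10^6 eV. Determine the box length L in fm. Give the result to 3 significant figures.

From E_n = n²h²/(8m_nL²), L = n·h/√(8m_nE_n).
E_4 = 2.33×10^6 eV = 3.733×10^-13 J, so L = 4·6.626×10^-34/√(8·1.675×10^-27·3.733×10^-13) = 3.75×10^-14 m = 37.5 fm.

L = 37.5 fm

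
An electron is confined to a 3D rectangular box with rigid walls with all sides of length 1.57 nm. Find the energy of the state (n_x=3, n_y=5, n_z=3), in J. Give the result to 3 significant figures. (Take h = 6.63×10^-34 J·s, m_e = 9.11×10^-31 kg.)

For a 3D rectangular well E = (h²/8m_e)·Σ n_i²/L_i² = (6.63×10^-34)²/(8·9.11×10^-31) · [3²/(1.57 nm)² + 5²/(1.57 nm)² + 3²/(1.57 nm)²].
Evaluating gives E = 1.05×10^-18 J.

E = 1.05×10^-18 J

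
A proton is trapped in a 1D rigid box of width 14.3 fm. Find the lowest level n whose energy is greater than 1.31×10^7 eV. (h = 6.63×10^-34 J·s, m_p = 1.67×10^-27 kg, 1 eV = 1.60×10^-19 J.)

n = 4

E_1 = h²/(8m_pL²) = 1.609×10^-13 J = 1.006×10^6 eV.
Need n² > 1.31×10^7/1.006×10^6 = 13.02, i.e. n > 3.608.
The smallest integer satisfying this is n = 4.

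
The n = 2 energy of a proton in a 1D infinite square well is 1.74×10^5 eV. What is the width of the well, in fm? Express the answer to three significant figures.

From E_n = n²h²/(8m_pL²), L = n·h/√(8m_pE_n).
E_2 = 1.74×10^5 eV = 2.787×10^-14 J, so L = 2·6.626×10^-34/√(8·1.673×10^-27·2.787×10^-14) = 6.86×10^-14 m = 68.6 fm.

L = 68.6 fm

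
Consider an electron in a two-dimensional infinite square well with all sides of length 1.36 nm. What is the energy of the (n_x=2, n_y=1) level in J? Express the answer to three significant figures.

For a 2D rectangular well E = (h²/8m_e)·Σ n_i²/L_i² = (6.626×10^-34)²/(8·9.109×10^-31) · [2²/(1.36 nm)² + 1²/(1.36 nm)²].
Evaluating gives E = 1.63×10^-19 J.

E = 1.63×10^-19 J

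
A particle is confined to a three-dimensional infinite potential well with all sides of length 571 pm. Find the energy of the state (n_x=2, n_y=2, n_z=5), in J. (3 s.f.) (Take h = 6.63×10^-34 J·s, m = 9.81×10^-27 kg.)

E = 5.67×10^-22 J

For a 3D rectangular well E = (h²/8m)·Σ n_i²/L_i² = (6.63×10^-34)²/(8·9.81×10^-27) · [2²/(571 pm)² + 2²/(571 pm)² + 5²/(571 pm)²].
Evaluating gives E = 5.67×10^-22 J.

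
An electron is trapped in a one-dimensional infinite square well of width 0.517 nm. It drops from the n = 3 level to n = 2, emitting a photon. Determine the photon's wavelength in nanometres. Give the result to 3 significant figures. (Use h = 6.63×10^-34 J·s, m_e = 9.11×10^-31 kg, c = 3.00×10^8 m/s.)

E_1 = h²/(8m_eL²) = 2.257×10^-19 J, so ΔE = (3² − 2²)E_1 = 1.128×10^-18 J.
λ = hc/ΔE = (6.63×10^-34·3.00×10^8)/1.128×10^-18 = 1.76×10^-7 m = 176 nm.

λ = 176 nm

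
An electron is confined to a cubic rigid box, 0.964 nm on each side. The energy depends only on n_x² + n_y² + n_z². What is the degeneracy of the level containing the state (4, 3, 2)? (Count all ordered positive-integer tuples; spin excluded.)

The level has n_x² + n_y² + n_z² = 29. The ordered positive-integer solutions are (2, 3, 4), (2, 4, 3), (3, 2, 4), (3, 4, 2), (4, 2, 3), (4, 3, 2).
That gives 6 states.

degeneracy = 6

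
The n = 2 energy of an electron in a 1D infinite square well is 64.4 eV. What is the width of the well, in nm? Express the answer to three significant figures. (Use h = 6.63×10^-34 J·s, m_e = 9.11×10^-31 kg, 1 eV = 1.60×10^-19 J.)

L = 0.153 nm

From E_n = n²h²/(8m_eL²), L = n·h/√(8m_eE_n).
E_2 = 64.4 eV = 1.030×10^-17 J, so L = 2·6.63×10^-34/√(8·9.11×10^-31·1.030×10^-17) = 1.53×10^-10 m = 0.153 nm.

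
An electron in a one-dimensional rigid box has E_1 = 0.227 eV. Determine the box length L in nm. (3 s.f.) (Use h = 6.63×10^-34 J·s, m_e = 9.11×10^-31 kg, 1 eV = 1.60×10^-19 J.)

L = 1.29 nm

From E_n = n²h²/(8m_eL²), L = n·h/√(8m_eE_n).
E_1 = 0.227 eV = 3.632×10^-20 J, so L = 1·6.63×10^-34/√(8·9.11×10^-31·3.632×10^-20) = 1.29×10^-9 m = 1.29 nm.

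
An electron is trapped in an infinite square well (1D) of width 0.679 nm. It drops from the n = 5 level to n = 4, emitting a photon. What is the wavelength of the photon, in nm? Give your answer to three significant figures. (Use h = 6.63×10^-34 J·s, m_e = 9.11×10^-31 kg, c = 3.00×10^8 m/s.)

E_1 = h²/(8m_eL²) = 1.308×10^-19 J, so ΔE = (5² − 4²)E_1 = 1.177×10^-18 J.
λ = hc/ΔE = (6.63×10^-34·3.00×10^8)/1.177×10^-18 = 1.69×10^-7 m = 169 nm.

λ = 169 nm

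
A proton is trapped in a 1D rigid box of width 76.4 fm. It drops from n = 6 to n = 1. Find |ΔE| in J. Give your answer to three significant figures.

E_1 = h²/(8m_pL²) = 5.620×10^-15 J.
|ΔE| = |6² − 1²|·E_1 = 35·5.620×10^-15 J = 1.97×10^-13 J.

|ΔE| = 1.97×10^-13 J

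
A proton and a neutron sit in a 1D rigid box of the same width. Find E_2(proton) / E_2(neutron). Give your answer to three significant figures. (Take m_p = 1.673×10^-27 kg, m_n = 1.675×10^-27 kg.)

E_n ∝ 1/m at fixed n and L, so the ratio is m_n/m_p = 1.675×10^-27/1.673×10^-27 = 1.00.

1.00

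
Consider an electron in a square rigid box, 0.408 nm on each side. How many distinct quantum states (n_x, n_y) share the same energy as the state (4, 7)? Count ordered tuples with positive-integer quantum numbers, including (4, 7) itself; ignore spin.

The level has n_x² + n_y² = 65. The ordered positive-integer solutions are (1, 8), (4, 7), (7, 4), (8, 1).
That gives 4 states.

degeneracy = 4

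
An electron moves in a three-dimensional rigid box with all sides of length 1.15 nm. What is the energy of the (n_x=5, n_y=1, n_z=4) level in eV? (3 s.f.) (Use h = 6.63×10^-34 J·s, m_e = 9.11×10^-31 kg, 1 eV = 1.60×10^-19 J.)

E = 12.0 eV

For a 3D rectangular well E = (h²/8m_e)·Σ n_i²/L_i² = (6.63×10^-34)²/(8·9.11×10^-31) · [5²/(1.15 nm)² + 1²/(1.15 nm)² + 4²/(1.15 nm)²].
Evaluating gives E = 1.915×10^-18 J = 12.0 eV.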